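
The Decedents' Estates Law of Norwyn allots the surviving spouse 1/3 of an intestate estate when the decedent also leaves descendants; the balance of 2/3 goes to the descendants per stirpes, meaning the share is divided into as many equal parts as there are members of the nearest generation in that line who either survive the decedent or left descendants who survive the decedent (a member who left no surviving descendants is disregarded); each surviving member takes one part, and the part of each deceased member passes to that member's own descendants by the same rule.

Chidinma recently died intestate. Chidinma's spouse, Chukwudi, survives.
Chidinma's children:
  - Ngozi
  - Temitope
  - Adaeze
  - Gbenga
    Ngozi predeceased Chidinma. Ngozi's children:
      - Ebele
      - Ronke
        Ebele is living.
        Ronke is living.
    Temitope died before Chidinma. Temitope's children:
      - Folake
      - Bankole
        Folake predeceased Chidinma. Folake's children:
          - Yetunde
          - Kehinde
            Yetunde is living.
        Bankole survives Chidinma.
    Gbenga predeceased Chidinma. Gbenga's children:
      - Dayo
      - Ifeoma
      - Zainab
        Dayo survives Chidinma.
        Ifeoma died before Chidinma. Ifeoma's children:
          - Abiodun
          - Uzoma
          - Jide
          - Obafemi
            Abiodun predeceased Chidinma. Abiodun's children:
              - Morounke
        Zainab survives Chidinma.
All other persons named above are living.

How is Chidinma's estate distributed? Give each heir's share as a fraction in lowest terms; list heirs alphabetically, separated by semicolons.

Chukwudi, as surviving spouse, takes 1/3.
The remaining 2/3 passes to Chidinma's descendants per stirpes.
The 2/3 is divided into 4 equal shares of 1/6 among Ngozi, Temitope, Adaeze, Gbenga.
Ngozi predeceased; the 1/6 allotted to Ngozi's branch passes to Ngozi's issue by representation.
The 1/6 is divided into 2 equal shares of 1/12 among Ebele, Ronke.
Ebele is living and takes 1/12.
Ronke is living and takes 1/12.
Temitope predeceased; the 1/6 allotted to Temitope's branch passes to Temitope's issue by representation.
The 1/6 is divided into 2 equal shares of 1/12 among Folake, Bankole.
Folake predeceased; the 1/12 allotted to Folake's branch passes to Folake's issue by representation.
The 1/12 is divided into 2 equal shares of 1/24 among Yetunde, Kehinde.
Yetunde is living and takes 1/24.
Kehinde is living and takes 1/24.
Bankole is living and takes 1/12.
Adaeze is living and takes 1/6.
Gbenga predeceased; the 1/6 allotted to Gbenga's branch passes to Gbenga's issue by representation.
The 1/6 is divided into 3 equal shares of 1/18 among Dayo, Ifeoma, Zainab.
Dayo is living and takes 1/18.
Ifeoma predeceased; the 1/18 allotted to Ifeoma's branch passes to Ifeoma's issue by representation.
The 1/18 is divided into 4 equal shares of 1/72 among Abiodun, Uzoma, Jide, Obafemi.
Abiodun predeceased; the 1/72 allotted to Abiodun's branch passes to Abiodun's issue by representation.
Morounke is the sole taker at this level and receives the full 1/72.
Uzoma is living and takes 1/72.
Jide is living and takes 1/72.
Obafemi is living and takes 1/72.
Zainab is living and takes 1/18.

Adaeze 1/6; Bankole 1/12; Chukwudi 1/3; Dayo 1/18; Ebele 1/12; Jide 1/72; Kehinde 1/24; Morounke 1/72; Obafemi 1/72; Ronke 1/12; Uzoma 1/72; Yetunde 1/24; Zainab 1/18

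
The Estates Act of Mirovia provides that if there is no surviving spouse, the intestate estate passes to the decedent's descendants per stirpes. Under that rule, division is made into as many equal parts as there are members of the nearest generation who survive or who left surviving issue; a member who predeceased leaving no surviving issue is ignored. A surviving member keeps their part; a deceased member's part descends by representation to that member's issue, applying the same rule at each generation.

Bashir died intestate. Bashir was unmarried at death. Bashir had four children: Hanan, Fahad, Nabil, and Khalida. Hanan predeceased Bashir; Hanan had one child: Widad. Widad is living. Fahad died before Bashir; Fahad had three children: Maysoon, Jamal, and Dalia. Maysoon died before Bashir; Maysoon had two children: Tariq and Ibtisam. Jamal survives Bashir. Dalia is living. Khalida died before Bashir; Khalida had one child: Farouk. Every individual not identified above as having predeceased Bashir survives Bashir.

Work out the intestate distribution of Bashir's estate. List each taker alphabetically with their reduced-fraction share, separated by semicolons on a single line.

Dalia 1/12; Farouk 1/4; Ibtisam 1/24; Jamal 1/12; Nabil 1/4; Tariq 1/24; Widad 1/4

There is no surviving spouse, so the entire estate passes to Bashir's descendants per stirpes.
The estate is divided into 4 equal shares of 1/4 among Hanan, Fahad, Nabil, Khalida.
Hanan predeceased; the 1/4 allotted to Hanan's branch passes to Hanan's issue by representation.
Widad is the sole taker at this level and receives the full 1/4.
Fahad predeceased; the 1/4 allotted to Fahad's branch passes to Fahad's issue by representation.
The 1/4 is divided into 3 equal shares of 1/12 among Maysoon, Jamal, Dalia.
Maysoon predeceased; the 1/12 allotted to Maysoon's branch passes to Maysoon's issue by representation.
The 1/12 is divided into 2 equal shares of 1/24 among Tariq, Ibtisam.
Tariq is living and takes 1/24.
Ibtisam is living and takes 1/24.
Jamal is living and takes 1/12.
Dalia is living and takes 1/12.
Nabil is living and takes 1/4.
Khalida predeceased; the 1/4 allotted to Khalida's branch passes to Khalida's issue by representation.
Farouk is the sole taker at this level and receives the full 1/4.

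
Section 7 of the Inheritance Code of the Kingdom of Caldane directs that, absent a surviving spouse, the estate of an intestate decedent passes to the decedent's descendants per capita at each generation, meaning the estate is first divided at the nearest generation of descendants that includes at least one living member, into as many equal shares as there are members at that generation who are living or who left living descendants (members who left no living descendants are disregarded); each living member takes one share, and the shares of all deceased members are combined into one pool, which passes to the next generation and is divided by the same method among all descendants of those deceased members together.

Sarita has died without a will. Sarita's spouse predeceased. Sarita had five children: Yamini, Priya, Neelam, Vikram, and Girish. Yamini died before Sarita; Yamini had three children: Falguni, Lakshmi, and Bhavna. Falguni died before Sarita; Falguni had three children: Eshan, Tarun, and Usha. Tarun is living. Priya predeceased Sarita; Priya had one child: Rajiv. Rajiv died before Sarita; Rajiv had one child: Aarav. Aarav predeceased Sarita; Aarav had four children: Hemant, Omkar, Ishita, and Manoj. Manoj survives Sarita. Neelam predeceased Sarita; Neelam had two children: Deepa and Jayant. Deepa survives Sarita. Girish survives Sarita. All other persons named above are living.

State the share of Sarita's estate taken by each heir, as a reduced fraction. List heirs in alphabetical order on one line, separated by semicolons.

There is no surviving spouse, so the entire estate passes to Sarita's descendants per capita at each generation.
At generation 1 (Yamini, Priya, Neelam, Vikram, Girish) there are 5 shares of (1)/5 = 1/5 each.
Living: Vikram and Girish — each takes 1/5.
Deceased: Yamini, Priya, and Neelam. Their combined 3/5 is pooled and carried to generation 2.
At generation 2 (Falguni, Lakshmi, Bhavna, Rajiv, Deepa, Jayant) there are 6 shares of (3/5)/6 = 1/10 each.
Living: Lakshmi, Bhavna, Deepa, and Jayant — each takes 1/10.
Deceased: Falguni and Rajiv. Their combined 1/5 is pooled and carried to generation 3.
At generation 3 (Eshan, Tarun, Usha, Aarav) there are 4 shares of (1/5)/4 = 1/20 each.
Living: Eshan, Tarun, and Usha — each takes 1/20.
Deceased: Aarav. That 1/20 share is carried to generation 4.
At generation 4 (Hemant, Omkar, Ishita, Manoj) there are 4 shares of (1/20)/4 = 1/80 each.
Living: Hemant, Omkar, Ishita, and Manoj — each takes 1/80.

Bhavna 1/10; Deepa 1/10; Eshan 1/20; Girish 1/5; Hemant 1/80; Ishita 1/80; Jayant 1/10; Lakshmi 1/10; Manoj 1/80; Omkar 1/80; Tarun 1/20; Usha 1/20; Vikram 1/5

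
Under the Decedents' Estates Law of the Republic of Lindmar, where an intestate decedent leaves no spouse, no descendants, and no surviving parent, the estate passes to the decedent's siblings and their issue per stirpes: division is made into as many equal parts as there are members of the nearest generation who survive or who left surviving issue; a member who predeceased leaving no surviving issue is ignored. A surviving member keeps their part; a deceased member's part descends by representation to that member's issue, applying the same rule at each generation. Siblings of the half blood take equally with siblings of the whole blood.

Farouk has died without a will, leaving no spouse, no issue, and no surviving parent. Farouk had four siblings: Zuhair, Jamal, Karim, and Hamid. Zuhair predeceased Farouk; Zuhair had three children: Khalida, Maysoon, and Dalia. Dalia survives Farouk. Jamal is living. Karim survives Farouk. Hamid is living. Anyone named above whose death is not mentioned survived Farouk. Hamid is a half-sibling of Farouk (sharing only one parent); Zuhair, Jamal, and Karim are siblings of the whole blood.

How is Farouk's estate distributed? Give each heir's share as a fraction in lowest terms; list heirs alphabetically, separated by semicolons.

No spouse, descendants, or parent survives, so the estate passes to Farouk's siblings per stirpes.
Half-blood and whole-blood siblings take equally under the stated rule.
The estate is divided into 4 equal shares of 1/4 among Zuhair, Jamal, Karim, Hamid.
Zuhair predeceased; the 1/4 allotted to Zuhair's branch passes to Zuhair's issue by representation.
The 1/4 is divided into 3 equal shares of 1/12 among Khalida, Maysoon, Dalia.
Khalida is living and takes 1/12.
Maysoon is living and takes 1/12.
Dalia is living and takes 1/12.
Jamal is living and takes 1/4.
Karim is living and takes 1/4.
Hamid is living and takes 1/4.

Dalia 1/12; Hamid 1/4; Jamal 1/4; Karim 1/4; Khalida 1/12; Maysoon 1/12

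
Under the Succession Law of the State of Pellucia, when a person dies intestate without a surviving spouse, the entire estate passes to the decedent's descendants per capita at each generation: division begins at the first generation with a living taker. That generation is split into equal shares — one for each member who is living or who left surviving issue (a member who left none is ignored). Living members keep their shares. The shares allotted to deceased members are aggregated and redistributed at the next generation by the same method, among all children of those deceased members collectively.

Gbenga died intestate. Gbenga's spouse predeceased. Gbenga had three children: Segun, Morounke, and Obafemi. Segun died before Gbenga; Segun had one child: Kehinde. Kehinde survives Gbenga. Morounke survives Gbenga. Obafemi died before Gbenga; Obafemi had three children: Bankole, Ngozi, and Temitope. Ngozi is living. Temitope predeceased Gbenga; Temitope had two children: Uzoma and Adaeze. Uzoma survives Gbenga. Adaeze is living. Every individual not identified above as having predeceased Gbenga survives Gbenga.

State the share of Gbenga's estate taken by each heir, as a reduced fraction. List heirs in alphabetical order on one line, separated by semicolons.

There is no surviving spouse, so the entire estate passes to Gbenga's descendants per capita at each generation.
At generation 1 (Segun, Morounke, Obafemi) there are 3 shares of (1)/3 = 1/3 each.
Living: Morounke — each takes 1/3.
Deceased: Segun and Obafemi. Their combined 2/3 is pooled and carried to generation 2.
At generation 2 (Kehinde, Bankole, Ngozi, Temitope) there are 4 shares of (2/3)/4 = 1/6 each.
Living: Kehinde, Bankole, and Ngozi — each takes 1/6.
Deceased: Temitope. That 1/6 share is carried to generation 3.
At generation 3 (Uzoma, Adaeze) there are 2 shares of (1/6)/2 = 1/12 each.
Living: Uzoma and Adaeze — each takes 1/12.

Adaeze 1/12; Bankole 1/6; Kehinde 1/6; Morounke 1/3; Ngozi 1/6; Uzoma 1/12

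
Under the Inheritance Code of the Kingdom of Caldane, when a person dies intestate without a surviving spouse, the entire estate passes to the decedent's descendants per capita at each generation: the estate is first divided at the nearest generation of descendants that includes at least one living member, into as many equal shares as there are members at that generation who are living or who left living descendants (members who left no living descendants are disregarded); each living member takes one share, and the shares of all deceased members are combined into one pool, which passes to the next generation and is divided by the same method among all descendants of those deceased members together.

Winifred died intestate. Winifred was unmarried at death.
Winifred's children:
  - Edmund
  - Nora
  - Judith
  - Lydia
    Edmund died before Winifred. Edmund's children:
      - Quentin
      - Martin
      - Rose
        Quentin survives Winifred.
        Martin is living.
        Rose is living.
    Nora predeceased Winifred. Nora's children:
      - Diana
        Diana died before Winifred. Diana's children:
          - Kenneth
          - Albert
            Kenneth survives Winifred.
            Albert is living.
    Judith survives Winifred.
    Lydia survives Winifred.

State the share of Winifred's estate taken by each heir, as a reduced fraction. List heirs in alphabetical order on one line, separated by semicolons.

There is no surviving spouse, so the entire estate passes to Winifred's descendants per capita at each generation.
At generation 1 (Edmund, Nora, Judith, Lydia) there are 4 shares of (1)/4 = 1/4 each.
Living: Judith and Lydia — each takes 1/4.
Deceased: Edmund and Nora. Their combined 1/2 is pooled and carried to generation 2.
At generation 2 (Quentin, Martin, Rose, Diana) there are 4 shares of (1/2)/4 = 1/8 each.
Living: Quentin, Martin, and Rose — each takes 1/8.
Deceased: Diana. That 1/8 share is carried to generation 3.
At generation 3 (Kenneth, Albert) there are 2 shares of (1/8)/2 = 1/16 each.
Living: Kenneth and Albert — each takes 1/16.

Albert 1/16; Judith 1/4; Kenneth 1/16; Lydia 1/4; Martin 1/8; Quentin 1/8; Rose 1/8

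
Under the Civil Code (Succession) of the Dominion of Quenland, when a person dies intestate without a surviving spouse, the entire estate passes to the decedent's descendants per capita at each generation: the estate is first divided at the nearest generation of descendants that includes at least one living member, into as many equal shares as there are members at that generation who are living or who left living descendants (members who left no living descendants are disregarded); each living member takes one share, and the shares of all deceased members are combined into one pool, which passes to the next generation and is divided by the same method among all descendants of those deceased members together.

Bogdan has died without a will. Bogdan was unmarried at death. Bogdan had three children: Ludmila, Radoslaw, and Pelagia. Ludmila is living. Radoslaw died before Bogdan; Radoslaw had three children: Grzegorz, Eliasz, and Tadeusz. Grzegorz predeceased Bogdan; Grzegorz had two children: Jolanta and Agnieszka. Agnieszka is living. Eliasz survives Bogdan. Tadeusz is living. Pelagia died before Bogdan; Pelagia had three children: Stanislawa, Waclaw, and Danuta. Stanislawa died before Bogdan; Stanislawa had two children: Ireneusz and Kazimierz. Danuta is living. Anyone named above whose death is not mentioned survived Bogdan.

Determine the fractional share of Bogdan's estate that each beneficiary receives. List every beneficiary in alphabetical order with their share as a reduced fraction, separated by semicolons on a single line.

There is no surviving spouse, so the entire estate passes to Bogdan's descendants per capita at each generation.
At generation 1 (Ludmila, Radoslaw, Pelagia) there are 3 shares of (1)/3 = 1/3 each.
Living: Ludmila — each takes 1/3.
Deceased: Radoslaw and Pelagia. Their combined 2/3 is pooled and carried to generation 2.
At generation 2 (Grzegorz, Eliasz, Tadeusz, Stanislawa, Waclaw, Danuta) there are 6 shares of (2/3)/6 = 1/9 each.
Living: Eliasz, Tadeusz, Waclaw, and Danuta — each takes 1/9.
Deceased: Grzegorz and Stanislawa. Their combined 2/9 is pooled and carried to generation 3.
At generation 3 (Jolanta, Agnieszka, Ireneusz, Kazimierz) there are 4 shares of (2/9)/4 = 1/18 each.
Living: Jolanta, Agnieszka, Ireneusz, and Kazimierz — each takes 1/18.

Agnieszka 1/18; Danuta 1/9; Eliasz 1/9; Ireneusz 1/18; Jolanta 1/18; Kazimierz 1/18; Ludmila 1/3; Tadeusz 1/9; Waclaw 1/9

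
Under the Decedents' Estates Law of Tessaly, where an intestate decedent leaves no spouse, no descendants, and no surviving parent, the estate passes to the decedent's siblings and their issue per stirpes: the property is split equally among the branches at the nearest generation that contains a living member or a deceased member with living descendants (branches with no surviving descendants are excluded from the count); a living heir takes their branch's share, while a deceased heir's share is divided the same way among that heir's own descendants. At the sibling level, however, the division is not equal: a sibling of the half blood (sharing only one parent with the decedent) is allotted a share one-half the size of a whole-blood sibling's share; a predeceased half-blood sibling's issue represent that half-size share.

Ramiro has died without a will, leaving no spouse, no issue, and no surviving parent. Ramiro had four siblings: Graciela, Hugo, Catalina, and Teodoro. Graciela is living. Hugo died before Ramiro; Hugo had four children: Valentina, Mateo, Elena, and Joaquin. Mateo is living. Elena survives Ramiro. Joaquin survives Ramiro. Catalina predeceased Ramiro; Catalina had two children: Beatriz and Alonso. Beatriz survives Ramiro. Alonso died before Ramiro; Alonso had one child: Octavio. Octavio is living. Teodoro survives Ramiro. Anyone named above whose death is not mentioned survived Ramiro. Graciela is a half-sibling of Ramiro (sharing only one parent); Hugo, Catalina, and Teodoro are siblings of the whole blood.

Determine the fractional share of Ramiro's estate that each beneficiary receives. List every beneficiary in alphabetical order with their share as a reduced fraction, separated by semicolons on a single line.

No spouse, descendants, or parent survives, so the estate passes to Ramiro's siblings per stirpes.
Half-blood siblings count for one-half the weight of whole-blood siblings at the initial division.
Dividing 1 in proportion to weights (total weight 7/2): Graciela (weight 1/2) → 1/7; Hugo (weight 1) → 2/7; Catalina (weight 1) → 2/7; Teodoro (weight 1) → 2/7.
Graciela is living and takes 1/7.
Hugo predeceased; the 2/7 allotted to Hugo's branch passes to Hugo's issue by representation.
The 2/7 is divided into 4 equal shares of 1/14 among Valentina, Mateo, Elena, Joaquin.
Valentina is living and takes 1/14.
Mateo is living and takes 1/14.
Elena is living and takes 1/14.
Joaquin is living and takes 1/14.
Catalina predeceased; the 2/7 allotted to Catalina's branch passes to Catalina's issue by representation.
The 2/7 is divided into 2 equal shares of 1/7 among Beatriz, Alonso.
Beatriz is living and takes 1/7.
Alonso predeceased; the 1/7 allotted to Alonso's branch passes to Alonso's issue by representation.
Octavio is the sole taker at this level and receives the full 1/7.
Teodoro is living and takes 2/7.

Beatriz 1/7; Elena 1/14; Graciela 1/7; Joaquin 1/14; Mateo 1/14; Octavio 1/7; Teodoro 2/7; Valentina 1/14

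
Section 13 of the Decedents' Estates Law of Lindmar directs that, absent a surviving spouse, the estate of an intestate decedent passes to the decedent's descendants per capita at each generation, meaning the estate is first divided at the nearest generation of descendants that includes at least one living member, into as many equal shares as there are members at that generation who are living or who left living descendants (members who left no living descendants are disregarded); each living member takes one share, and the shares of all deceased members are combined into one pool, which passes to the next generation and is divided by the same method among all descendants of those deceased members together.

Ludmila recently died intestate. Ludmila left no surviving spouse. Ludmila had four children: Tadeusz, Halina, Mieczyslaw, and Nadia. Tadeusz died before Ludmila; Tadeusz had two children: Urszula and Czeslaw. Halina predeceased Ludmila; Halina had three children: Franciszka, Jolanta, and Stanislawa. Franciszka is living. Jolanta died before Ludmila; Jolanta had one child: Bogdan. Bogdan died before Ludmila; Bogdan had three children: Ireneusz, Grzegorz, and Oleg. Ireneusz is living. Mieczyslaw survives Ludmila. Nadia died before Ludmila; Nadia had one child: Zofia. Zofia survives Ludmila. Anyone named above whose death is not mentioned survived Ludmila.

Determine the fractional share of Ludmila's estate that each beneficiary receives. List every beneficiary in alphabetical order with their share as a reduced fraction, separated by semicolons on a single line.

There is no surviving spouse, so the entire estate passes to Ludmila's descendants per capita at each generation.
At generation 1 (Tadeusz, Halina, Mieczyslaw, Nadia) there are 4 shares of (1)/4 = 1/4 each.
Living: Mieczyslaw — each takes 1/4.
Deceased: Tadeusz, Halina, and Nadia. Their combined 3/4 is pooled and carried to generation 2.
At generation 2 (Urszula, Czeslaw, Franciszka, Jolanta, Stanislawa, Zofia) there are 6 shares of (3/4)/6 = 1/8 each.
Living: Urszula, Czeslaw, Franciszka, Stanislawa, and Zofia — each takes 1/8.
Deceased: Jolanta. That 1/8 share is carried to generation 3.
At generation 3 (Bogdan) there are 1 shares of (1/8)/1 = 1/8 each.
Deceased: Bogdan. That 1/8 share is carried to generation 4.
At generation 4 (Ireneusz, Grzegorz, Oleg) there are 3 shares of (1/8)/3 = 1/24 each.
Living: Ireneusz, Grzegorz, and Oleg — each takes 1/24.

Czeslaw 1/8; Franciszka 1/8; Grzegorz 1/24; Ireneusz 1/24; Mieczyslaw 1/4; Oleg 1/24; Stanislawa 1/8; Urszula 1/8; Zofia 1/8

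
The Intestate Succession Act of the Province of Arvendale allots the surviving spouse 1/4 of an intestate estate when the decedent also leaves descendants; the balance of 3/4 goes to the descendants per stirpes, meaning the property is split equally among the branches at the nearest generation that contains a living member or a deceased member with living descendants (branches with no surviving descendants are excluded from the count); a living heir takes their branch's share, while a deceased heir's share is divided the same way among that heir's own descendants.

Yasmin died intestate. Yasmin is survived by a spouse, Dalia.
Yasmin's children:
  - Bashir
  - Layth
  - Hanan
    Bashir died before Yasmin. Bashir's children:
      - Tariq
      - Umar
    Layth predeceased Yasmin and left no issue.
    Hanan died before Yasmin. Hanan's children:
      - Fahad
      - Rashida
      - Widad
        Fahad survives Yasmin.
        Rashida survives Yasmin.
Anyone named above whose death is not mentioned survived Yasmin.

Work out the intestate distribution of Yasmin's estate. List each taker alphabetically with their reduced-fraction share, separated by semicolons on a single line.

Dalia 1/4; Fahad 1/8; Rashida 1/8; Tariq 3/16; Umar 3/16; Widad 1/8

Dalia, as surviving spouse, takes 1/4.
The remaining 3/4 passes to Yasmin's descendants per stirpes.
Layth left no surviving issue, so that branch lapses and is disregarded.
The 3/4 is divided into 2 equal shares of 3/8 among Bashir, Hanan.
Bashir predeceased; the 3/8 allotted to Bashir's branch passes to Bashir's issue by representation.
The 3/8 is divided into 2 equal shares of 3/16 among Tariq, Umar.
Tariq is living and takes 3/16.
Umar is living and takes 3/16.
Hanan predeceased; the 3/8 allotted to Hanan's branch passes to Hanan's issue by representation.
The 3/8 is divided into 3 equal shares of 1/8 among Fahad, Rashida, Widad.
Fahad is living and takes 1/8.
Rashida is living and takes 1/8.
Widad is living and takes 1/8.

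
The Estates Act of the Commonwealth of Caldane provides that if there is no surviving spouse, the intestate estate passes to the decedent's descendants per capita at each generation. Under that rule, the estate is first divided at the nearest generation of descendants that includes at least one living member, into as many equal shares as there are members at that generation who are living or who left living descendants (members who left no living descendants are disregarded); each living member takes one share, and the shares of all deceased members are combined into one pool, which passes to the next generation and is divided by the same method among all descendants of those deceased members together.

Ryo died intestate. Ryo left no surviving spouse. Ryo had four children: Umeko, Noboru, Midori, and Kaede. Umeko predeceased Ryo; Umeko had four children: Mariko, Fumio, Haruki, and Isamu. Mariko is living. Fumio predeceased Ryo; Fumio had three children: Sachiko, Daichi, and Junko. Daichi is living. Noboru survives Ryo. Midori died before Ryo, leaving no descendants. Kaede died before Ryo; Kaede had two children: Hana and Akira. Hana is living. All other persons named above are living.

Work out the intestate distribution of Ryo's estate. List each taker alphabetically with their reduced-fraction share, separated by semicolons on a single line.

Akira 1/9; Daichi 1/27; Hana 1/9; Haruki 1/9; Isamu 1/9; Junko 1/27; Mariko 1/9; Noboru 1/3; Sachiko 1/27

There is no surviving spouse, so the entire estate passes to Ryo's descendants per capita at each generation.
At generation 1 (Umeko, Noboru, Kaede) there are 3 shares of (1)/3 = 1/3 each.
Living: Noboru — each takes 1/3.
Deceased: Umeko and Kaede. Their combined 2/3 is pooled and carried to generation 2.
At generation 2 (Mariko, Fumio, Haruki, Isamu, Hana, Akira) there are 6 shares of (2/3)/6 = 1/9 each.
Living: Mariko, Haruki, Isamu, Hana, and Akira — each takes 1/9.
Deceased: Fumio. That 1/9 share is carried to generation 3.
At generation 3 (Sachiko, Daichi, Junko) there are 3 shares of (1/9)/3 = 1/27 each.
Living: Sachiko, Daichi, and Junko — each takes 1/27.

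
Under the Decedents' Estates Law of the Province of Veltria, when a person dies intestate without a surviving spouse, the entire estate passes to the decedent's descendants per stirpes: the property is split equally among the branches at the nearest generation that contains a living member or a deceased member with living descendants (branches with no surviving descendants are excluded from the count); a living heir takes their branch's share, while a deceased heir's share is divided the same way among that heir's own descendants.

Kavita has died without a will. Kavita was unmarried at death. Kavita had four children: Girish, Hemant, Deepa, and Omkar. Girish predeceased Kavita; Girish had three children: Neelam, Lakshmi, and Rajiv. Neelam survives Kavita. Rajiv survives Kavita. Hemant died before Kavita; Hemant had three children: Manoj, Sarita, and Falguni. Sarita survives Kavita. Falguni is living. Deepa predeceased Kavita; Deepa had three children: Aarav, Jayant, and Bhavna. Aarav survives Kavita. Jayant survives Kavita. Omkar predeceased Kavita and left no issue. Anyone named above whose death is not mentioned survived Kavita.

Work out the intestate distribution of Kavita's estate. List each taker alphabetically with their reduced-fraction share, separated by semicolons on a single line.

Aarav 1/9; Bhavna 1/9; Falguni 1/9; Jayant 1/9; Lakshmi 1/9; Manoj 1/9; Neelam 1/9; Rajiv 1/9; Sarita 1/9

There is no surviving spouse, so the entire estate passes to Kavita's descendants per stirpes.
Omkar left no surviving issue, so that branch lapses and is disregarded.
The estate is divided into 3 equal shares of 1/3 among Girish, Hemant, Deepa.
Girish predeceased; the 1/3 allotted to Girish's branch passes to Girish's issue by representation.
The 1/3 is divided into 3 equal shares of 1/9 among Neelam, Lakshmi, Rajiv.
Neelam is living and takes 1/9.
Lakshmi is living and takes 1/9.
Rajiv is living and takes 1/9.
Hemant predeceased; the 1/3 allotted to Hemant's branch passes to Hemant's issue by representation.
The 1/3 is divided into 3 equal shares of 1/9 among Manoj, Sarita, Falguni.
Manoj is living and takes 1/9.
Sarita is living and takes 1/9.
Falguni is living and takes 1/9.
Deepa predeceased; the 1/3 allotted to Deepa's branch passes to Deepa's issue by representation.
The 1/3 is divided into 3 equal shares of 1/9 among Aarav, Jayant, Bhavna.
Aarav is living and takes 1/9.
Jayant is living and takes 1/9.
Bhavna is living and takes 1/9.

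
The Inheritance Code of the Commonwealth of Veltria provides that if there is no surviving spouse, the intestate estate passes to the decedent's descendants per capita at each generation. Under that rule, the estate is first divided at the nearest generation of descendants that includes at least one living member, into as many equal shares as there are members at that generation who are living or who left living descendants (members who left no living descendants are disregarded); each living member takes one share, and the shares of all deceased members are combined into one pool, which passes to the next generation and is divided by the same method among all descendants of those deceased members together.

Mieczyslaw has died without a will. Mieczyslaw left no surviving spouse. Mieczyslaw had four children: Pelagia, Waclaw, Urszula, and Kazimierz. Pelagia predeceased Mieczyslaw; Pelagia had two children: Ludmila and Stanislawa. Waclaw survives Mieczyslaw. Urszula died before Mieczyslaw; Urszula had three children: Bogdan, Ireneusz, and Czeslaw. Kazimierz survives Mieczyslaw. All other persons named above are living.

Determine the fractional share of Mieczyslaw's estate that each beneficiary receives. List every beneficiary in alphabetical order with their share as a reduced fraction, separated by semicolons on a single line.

Bogdan 1/10; Czeslaw 1/10; Ireneusz 1/10; Kazimierz 1/4; Ludmila 1/10; Stanislawa 1/10; Waclaw 1/4

There is no surviving spouse, so the entire estate passes to Mieczyslaw's descendants per capita at each generation.
At generation 1 (Pelagia, Waclaw, Urszula, Kazimierz) there are 4 shares of (1)/4 = 1/4 each.
Living: Waclaw and Kazimierz — each takes 1/4.
Deceased: Pelagia and Urszula. Their combined 1/2 is pooled and carried to generation 2.
At generation 2 (Ludmila, Stanislawa, Bogdan, Ireneusz, Czeslaw) there are 5 shares of (1/2)/5 = 1/10 each.
Living: Ludmila, Stanislawa, Bogdan, Ireneusz, and Czeslaw — each takes 1/10.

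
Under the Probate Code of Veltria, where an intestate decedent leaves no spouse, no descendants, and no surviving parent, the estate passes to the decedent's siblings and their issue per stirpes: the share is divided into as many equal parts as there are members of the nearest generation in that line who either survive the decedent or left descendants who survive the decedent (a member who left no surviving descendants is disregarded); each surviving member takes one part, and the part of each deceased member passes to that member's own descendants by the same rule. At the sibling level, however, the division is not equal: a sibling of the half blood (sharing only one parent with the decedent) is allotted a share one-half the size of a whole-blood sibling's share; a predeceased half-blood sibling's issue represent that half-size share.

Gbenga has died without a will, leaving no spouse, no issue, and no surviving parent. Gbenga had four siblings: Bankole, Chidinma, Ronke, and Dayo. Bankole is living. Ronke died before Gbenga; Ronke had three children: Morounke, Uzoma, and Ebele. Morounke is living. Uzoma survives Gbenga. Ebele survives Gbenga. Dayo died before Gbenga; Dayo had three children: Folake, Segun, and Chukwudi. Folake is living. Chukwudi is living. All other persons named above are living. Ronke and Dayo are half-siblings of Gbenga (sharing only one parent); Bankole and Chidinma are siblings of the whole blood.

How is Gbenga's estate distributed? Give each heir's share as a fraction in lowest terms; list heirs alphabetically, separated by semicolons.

Bankole 1/3; Chidinma 1/3; Chukwudi 1/18; Ebele 1/18; Folake 1/18; Morounke 1/18; Segun 1/18; Uzoma 1/18

No spouse, descendants, or parent survives, so the estate passes to Gbenga's siblings per stirpes.
Half-blood siblings count for one-half the weight of whole-blood siblings at the initial division.
Dividing 1 in proportion to weights (total weight 3): Bankole (weight 1) → 1/3; Chidinma (weight 1) → 1/3; Ronke (weight 1/2) → 1/6; Dayo (weight 1/2) → 1/6.
Bankole is living and takes 1/3.
Chidinma is living and takes 1/3.
Ronke predeceased; the 1/6 allotted to Ronke's branch passes to Ronke's issue by representation.
The 1/6 is divided into 3 equal shares of 1/18 among Morounke, Uzoma, Ebele.
Morounke is living and takes 1/18.
Uzoma is living and takes 1/18.
Ebele is living and takes 1/18.
Dayo predeceased; the 1/6 allotted to Dayo's branch passes to Dayo's issue by representation.
The 1/6 is divided into 3 equal shares of 1/18 among Folake, Segun, Chukwudi.
Folake is living and takes 1/18.
Segun is living and takes 1/18.
Chukwudi is living and takes 1/18.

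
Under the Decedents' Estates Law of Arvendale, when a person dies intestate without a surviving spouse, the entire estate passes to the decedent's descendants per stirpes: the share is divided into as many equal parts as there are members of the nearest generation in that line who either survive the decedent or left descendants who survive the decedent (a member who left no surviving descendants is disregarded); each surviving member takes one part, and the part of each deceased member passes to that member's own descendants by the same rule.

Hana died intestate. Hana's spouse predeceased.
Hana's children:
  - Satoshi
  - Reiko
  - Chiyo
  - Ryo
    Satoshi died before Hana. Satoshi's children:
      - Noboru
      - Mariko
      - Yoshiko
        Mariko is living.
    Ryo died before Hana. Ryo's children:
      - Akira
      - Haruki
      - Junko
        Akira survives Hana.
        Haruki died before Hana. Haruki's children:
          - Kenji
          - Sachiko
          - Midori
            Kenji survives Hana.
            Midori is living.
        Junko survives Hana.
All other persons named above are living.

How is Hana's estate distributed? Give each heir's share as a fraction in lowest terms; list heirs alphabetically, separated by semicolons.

Akira 1/12; Chiyo 1/4; Junko 1/12; Kenji 1/36; Mariko 1/12; Midori 1/36; Noboru 1/12; Reiko 1/4; Sachiko 1/36; Yoshiko 1/12

There is no surviving spouse, so the entire estate passes to Hana's descendants per stirpes.
The estate is divided into 4 equal shares of 1/4 among Satoshi, Reiko, Chiyo, Ryo.
Satoshi predeceased; the 1/4 allotted to Satoshi's branch passes to Satoshi's issue by representation.
The 1/4 is divided into 3 equal shares of 1/12 among Noboru, Mariko, Yoshiko.
Noboru is living and takes 1/12.
Mariko is living and takes 1/12.
Yoshiko is living and takes 1/12.
Reiko is living and takes 1/4.
Chiyo is living and takes 1/4.
Ryo predeceased; the 1/4 allotted to Ryo's branch passes to Ryo's issue by representation.
The 1/4 is divided into 3 equal shares of 1/12 among Akira, Haruki, Junko.
Akira is living and takes 1/12.
Haruki predeceased; the 1/12 allotted to Haruki's branch passes to Haruki's issue by representation.
The 1/12 is divided into 3 equal shares of 1/36 among Kenji, Sachiko, Midori.
Kenji is living and takes 1/36.
Sachiko is living and takes 1/36.
Midori is living and takes 1/36.
Junko is living and takes 1/12.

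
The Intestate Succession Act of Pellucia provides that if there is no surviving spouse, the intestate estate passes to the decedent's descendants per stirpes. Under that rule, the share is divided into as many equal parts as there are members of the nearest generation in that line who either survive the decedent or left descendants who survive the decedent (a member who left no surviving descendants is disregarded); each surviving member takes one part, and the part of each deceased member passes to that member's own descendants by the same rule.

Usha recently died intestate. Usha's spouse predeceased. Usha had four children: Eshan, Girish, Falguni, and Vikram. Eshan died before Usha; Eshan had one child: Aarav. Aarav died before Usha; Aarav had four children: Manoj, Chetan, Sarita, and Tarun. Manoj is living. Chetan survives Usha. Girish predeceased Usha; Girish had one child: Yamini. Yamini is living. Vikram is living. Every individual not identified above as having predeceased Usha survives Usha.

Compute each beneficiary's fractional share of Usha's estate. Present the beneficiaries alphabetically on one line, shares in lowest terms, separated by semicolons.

Chetan 1/16; Falguni 1/4; Manoj 1/16; Sarita 1/16; Tarun 1/16; Vikram 1/4; Yamini 1/4

There is no surviving spouse, so the entire estate passes to Usha's descendants per stirpes.
The estate is divided into 4 equal shares of 1/4 among Eshan, Girish, Falguni, Vikram.
Eshan predeceased; the 1/4 allotted to Eshan's branch passes to Eshan's issue by representation.
Aarav's line is the sole branch at this level, so the full 1/4 passes to Aarav's issue by representation.
The 1/4 is divided into 4 equal shares of 1/16 among Manoj, Chetan, Sarita, Tarun.
Manoj is living and takes 1/16.
Chetan is living and takes 1/16.
Sarita is living and takes 1/16.
Tarun is living and takes 1/16.
Girish predeceased; the 1/4 allotted to Girish's branch passes to Girish's issue by representation.
Yamini is the sole taker at this level and receives the full 1/4.
Falguni is living and takes 1/4.
Vikram is living and takes 1/4.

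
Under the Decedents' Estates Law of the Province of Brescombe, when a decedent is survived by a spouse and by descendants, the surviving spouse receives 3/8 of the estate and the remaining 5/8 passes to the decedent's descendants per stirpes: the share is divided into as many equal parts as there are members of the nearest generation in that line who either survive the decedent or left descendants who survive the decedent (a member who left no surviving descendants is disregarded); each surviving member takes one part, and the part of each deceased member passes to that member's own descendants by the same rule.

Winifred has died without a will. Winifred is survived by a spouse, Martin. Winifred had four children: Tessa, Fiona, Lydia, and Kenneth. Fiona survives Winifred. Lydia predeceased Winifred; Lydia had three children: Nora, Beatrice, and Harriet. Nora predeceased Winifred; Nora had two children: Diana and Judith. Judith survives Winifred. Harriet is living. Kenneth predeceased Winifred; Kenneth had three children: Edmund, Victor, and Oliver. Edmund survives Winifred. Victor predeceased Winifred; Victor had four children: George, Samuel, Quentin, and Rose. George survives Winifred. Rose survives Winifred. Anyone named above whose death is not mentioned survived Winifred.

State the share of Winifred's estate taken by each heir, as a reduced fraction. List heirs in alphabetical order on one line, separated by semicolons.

Martin, as surviving spouse, takes 3/8.
The remaining 5/8 passes to Winifred's descendants per stirpes.
The 5/8 is divided into 4 equal shares of 5/32 among Tessa, Fiona, Lydia, Kenneth.
Tessa is living and takes 5/32.
Fiona is living and takes 5/32.
Lydia predeceased; the 5/32 allotted to Lydia's branch passes to Lydia's issue by representation.
The 5/32 is divided into 3 equal shares of 5/96 among Nora, Beatrice, Harriet.
Nora predeceased; the 5/96 allotted to Nora's branch passes to Nora's issue by representation.
The 5/96 is divided into 2 equal shares of 5/192 among Diana, Judith.
Diana is living and takes 5/192.
Judith is living and takes 5/192.
Beatrice is living and takes 5/96.
Harriet is living and takes 5/96.
Kenneth predeceased; the 5/32 allotted to Kenneth's branch passes to Kenneth's issue by representation.
The 5/32 is divided into 3 equal shares of 5/96 among Edmund, Victor, Oliver.
Edmund is living and takes 5/96.
Victor predeceased; the 5/96 allotted to Victor's branch passes to Victor's issue by representation.
The 5/96 is divided into 4 equal shares of 5/384 among George, Samuel, Quentin, Rose.
George is living and takes 5/384.
Samuel is living and takes 5/384.
Quentin is living and takes 5/384.
Rose is living and takes 5/384.
Oliver is living and takes 5/96.

Beatrice 5/96; Diana 5/192; Edmund 5/96; Fiona 5/32; George 5/384; Harriet 5/96; Judith 5/192; Martin 3/8; Oliver 5/96; Quentin 5/384; Rose 5/384; Samuel 5/384; Tessa 5/32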